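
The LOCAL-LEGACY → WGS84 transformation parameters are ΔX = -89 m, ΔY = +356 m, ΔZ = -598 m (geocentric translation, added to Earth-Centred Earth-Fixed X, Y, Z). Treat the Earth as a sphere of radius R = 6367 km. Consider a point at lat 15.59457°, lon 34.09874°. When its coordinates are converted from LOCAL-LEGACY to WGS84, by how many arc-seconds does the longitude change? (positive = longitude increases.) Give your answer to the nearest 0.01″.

sin φ = 0.268829, cos φ = 0.963188, sin λ = 0.560621, cos λ = 0.828073.
East component: ΔE = −sin λ·ΔX + cos λ·ΔY = −(0.560621)(-89) + (0.828073)(356) = 344.69 m.
1° of latitude spans πR/180 = 111125 m; at latitude φ, 1° of longitude spans that × cos φ = 107034.4 m, so Δλ = 344.69 / 107034.4 × 3600 = 11.593″.

Δλ = 11.59″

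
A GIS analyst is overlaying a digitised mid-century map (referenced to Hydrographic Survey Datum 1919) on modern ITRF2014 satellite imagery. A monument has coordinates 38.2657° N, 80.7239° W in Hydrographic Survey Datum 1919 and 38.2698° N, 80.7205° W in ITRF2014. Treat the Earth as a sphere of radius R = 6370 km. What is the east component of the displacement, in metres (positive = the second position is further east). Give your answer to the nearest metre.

Δφ = 38.2698° − 38.2657° = +0.0041°; Δλ = -80.7205° − -80.7239° = +0.0034°.
1° along a meridian = πR/180 = 111177 m.
ΔN = Δφ × 111177 = 455.8 m; ΔE = Δλ × 111177 × cos(38.2657°) = +0.0034 × 111177 × 0.785147 = 296.8 m.

ΔE = 297 m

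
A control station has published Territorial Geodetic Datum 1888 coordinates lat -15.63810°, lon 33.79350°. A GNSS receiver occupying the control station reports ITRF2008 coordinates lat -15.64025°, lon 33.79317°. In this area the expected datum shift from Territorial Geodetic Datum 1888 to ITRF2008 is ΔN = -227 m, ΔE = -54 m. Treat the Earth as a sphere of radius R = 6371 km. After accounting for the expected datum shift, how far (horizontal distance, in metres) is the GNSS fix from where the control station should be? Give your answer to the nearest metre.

Observed coordinate differences: Δφ = -0.00215°, Δλ = -0.00033°.
Converting to metres (1° lat = 111195 m, cos φ = 0.962984): observed ΔN = -239.1 m, observed ΔE = -35.3 m.
Subtracting the expected shift leaves a residual of -239.1 − (-227) = -12.1 m north and -35.3 − (-54) = 18.7 m east.
Residual distance = √((-12.1)² + 18.7²) = 22.2 m.

22 m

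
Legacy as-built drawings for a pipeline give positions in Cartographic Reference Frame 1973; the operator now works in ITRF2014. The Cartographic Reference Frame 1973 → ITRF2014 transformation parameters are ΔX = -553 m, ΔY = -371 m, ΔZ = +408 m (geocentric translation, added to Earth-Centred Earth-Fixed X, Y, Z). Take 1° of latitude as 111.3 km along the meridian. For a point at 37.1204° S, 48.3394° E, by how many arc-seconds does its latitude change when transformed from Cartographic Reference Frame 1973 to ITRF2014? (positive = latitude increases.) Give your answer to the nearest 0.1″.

sin φ = -0.603492, cos φ = 0.797369, sin λ = 0.747095, cos λ = 0.664717.
North component: ΔN = −sin φ cos λ·ΔX − sin φ sin λ·ΔY + cos φ·ΔZ = −(-0.603492)(0.664717)(-553) − (-0.603492)(0.747095)(-371) + (0.797369)(408) = -63.78 m.
1° of latitude spans 111300 m, so Δφ = -63.78 / 111300 × 3600 = -2.063″.

Δφ = -2.1″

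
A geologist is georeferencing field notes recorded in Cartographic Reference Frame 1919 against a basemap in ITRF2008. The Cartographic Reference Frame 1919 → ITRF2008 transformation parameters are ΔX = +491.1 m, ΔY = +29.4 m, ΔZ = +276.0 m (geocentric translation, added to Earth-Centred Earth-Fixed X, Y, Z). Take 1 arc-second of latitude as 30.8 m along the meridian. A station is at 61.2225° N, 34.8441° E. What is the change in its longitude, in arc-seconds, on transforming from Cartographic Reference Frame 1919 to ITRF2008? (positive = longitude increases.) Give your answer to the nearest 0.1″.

Δλ = -17.3″

sin φ = 0.876496, cos φ = 0.481410, sin λ = 0.571345, cos λ = 0.820710.
East component: ΔE = −sin λ·ΔX + cos λ·ΔY = −(0.571345)(491.1) + (0.820710)(29.4) = -256.46 m.
1° of latitude spans 3600 × 30.80 = 110880 m; at latitude φ, 1° of longitude spans that × cos φ = 53378.7 m, so Δλ = -256.46 / 53378.7 × 3600 = -17.296″.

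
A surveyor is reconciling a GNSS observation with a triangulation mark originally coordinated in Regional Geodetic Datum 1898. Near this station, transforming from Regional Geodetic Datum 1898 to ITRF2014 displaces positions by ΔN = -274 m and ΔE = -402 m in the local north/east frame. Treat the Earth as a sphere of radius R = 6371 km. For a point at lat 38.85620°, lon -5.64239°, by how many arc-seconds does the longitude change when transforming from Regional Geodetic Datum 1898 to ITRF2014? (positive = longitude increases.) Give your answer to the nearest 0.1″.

Δλ = -16.7″

At latitude 38.85620°, cos φ = 0.778723.
One radian of longitude at latitude φ spans R cos φ, so Δλ = ΔE / (R cos φ) = -402.0 / (6371000 × 0.778723) = -8.1028e-05 rad = -16.713″.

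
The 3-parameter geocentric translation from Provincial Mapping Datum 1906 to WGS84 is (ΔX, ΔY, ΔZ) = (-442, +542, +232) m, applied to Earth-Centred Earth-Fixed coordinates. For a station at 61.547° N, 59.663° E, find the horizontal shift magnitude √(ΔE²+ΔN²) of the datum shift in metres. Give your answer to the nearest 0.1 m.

663.5 m

The local east axis at (φ, λ) is (−sin λ, cos λ, 0), so ΔE = −sin(59.663°)·(-442) + cos(59.663°)·542 = 655.23 m.
The local north axis is (−sin φ cos λ, −sin φ sin λ, cos φ), giving ΔN = 196.281 − 411.279 + 110.534 = -104.46 m.
Horizontal magnitude = √(ΔE² + ΔN²) = √(655.23² + (-104.46)²) = 663.51 m.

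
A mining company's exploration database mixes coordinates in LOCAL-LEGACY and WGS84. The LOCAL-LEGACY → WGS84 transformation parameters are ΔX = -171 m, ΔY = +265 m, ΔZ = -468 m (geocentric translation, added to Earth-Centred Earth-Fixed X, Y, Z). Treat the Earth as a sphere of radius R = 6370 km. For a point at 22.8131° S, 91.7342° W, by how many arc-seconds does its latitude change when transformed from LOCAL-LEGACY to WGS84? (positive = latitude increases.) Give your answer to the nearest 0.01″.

sin φ = -0.387726, cos φ = 0.921775, sin λ = -0.999542, cos λ = -0.030263.
North component: ΔN = −sin φ cos λ·ΔX − sin φ sin λ·ΔY + cos φ·ΔZ = −(-0.387726)(-0.030263)(-171) − (-0.387726)(-0.999542)(265) + (0.921775)(-468) = -532.08 m.
1° of latitude spans πR/180 = 111177 m, so Δφ = -532.08 / 111177 × 3600 = -17.229″.

Δφ = -17.23″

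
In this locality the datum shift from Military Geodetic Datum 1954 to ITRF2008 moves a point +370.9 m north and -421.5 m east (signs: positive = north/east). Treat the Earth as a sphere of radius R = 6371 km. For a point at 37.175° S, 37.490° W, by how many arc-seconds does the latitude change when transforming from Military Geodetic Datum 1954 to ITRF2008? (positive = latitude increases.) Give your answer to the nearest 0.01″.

On a sphere of radius R, 1 rad of latitude = R, so Δφ = ΔN / R = 370.9 / 6371000 = 5.8217e-05 rad = 12.008″.

Δφ = 12.01″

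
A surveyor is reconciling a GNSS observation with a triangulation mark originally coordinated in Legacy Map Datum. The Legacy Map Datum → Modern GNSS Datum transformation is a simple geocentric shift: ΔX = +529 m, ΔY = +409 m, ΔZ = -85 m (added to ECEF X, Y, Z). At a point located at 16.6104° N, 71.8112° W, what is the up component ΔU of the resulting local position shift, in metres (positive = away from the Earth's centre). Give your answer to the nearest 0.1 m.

ΔU = -238.4 m

The local up (radial) axis is (cos φ cos λ, cos φ sin λ, sin φ), giving ΔU = 158.236 − 372.349 − 24.298 = -238.41 m.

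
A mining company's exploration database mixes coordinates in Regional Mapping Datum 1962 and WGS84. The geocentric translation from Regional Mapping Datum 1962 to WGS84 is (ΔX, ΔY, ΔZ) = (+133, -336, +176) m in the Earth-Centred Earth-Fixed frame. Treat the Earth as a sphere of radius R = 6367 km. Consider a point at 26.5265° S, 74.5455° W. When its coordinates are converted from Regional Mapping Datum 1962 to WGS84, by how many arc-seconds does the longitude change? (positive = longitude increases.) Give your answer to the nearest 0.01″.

Δλ = 1.40″

sin φ = -0.446612, cos φ = 0.894728, sin λ = -0.963842, cos λ = 0.266473.
East component: ΔE = −sin λ·ΔX + cos λ·ΔY = −(-0.963842)(133) + (0.266473)(-336) = 38.66 m.
1° of latitude spans πR/180 = 111125 m; at latitude φ, 1° of longitude spans that × cos φ = 99426.7 m, so Δλ = 38.66 / 99426.7 × 3600 = 1.400″.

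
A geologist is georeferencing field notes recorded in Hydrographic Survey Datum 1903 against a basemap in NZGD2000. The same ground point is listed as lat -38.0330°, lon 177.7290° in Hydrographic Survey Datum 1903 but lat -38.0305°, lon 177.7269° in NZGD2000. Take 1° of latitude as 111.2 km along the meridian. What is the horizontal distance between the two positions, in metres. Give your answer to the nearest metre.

333 m

Δφ = -38.0305° − -38.0330° = +0.0025°; Δλ = 177.7269° − 177.7290° = -0.0021°.
ΔN = Δφ × 111200 = 278.0 m; ΔE = Δλ × 111200 × cos(-38.0330°) = -0.0021 × 111200 × 0.787656 = -183.9 m.
Distance = √(ΔE² + ΔN²) = √((-183.9)² + 278.0²) = 333.3 m.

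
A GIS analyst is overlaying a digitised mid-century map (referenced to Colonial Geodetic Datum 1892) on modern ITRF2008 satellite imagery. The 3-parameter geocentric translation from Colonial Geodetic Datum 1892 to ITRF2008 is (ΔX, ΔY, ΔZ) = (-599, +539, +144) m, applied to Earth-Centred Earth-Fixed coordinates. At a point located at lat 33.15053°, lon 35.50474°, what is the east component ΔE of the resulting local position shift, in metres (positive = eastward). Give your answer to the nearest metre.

At φ = 33.15053°, λ = 35.50474°: sin φ = 0.546841, cos φ = 0.837237, sin λ = 0.580770, cos λ = 0.814067.
ΔE = −sin λ·ΔX + cos λ·ΔY = −(0.580770)·(-599) + (0.814067)·(539) = 786.66 m.

ΔE = 787 m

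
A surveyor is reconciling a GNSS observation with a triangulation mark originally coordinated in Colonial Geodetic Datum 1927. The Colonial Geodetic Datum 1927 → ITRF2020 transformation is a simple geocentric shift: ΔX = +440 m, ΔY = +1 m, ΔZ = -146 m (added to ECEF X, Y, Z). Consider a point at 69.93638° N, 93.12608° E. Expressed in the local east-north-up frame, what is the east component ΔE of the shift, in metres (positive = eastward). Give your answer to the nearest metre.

ΔE = -439 m

The local east axis at (φ, λ) is (−sin λ, cos λ, 0), so ΔE = −sin(93.12608°)·440 + cos(93.12608°)·1 = -439.40 m.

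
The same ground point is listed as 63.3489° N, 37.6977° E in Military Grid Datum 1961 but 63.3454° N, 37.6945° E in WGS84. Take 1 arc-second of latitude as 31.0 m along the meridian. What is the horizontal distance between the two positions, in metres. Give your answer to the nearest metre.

422 m

Δφ = 63.3454° − 63.3489° = -0.0035°; Δλ = 37.6945° − 37.6977° = -0.0032°.
1° of latitude = 3600 × 31.00 = 111600 m.
ΔN = Δφ × 111600 = -390.6 m; ΔE = Δλ × 111600 × cos(63.3489°) = -0.0032 × 111600 × 0.448556 = -160.2 m.
Distance = √(ΔE² + ΔN²) = √((-160.2)² + (-390.6)²) = 422.2 m.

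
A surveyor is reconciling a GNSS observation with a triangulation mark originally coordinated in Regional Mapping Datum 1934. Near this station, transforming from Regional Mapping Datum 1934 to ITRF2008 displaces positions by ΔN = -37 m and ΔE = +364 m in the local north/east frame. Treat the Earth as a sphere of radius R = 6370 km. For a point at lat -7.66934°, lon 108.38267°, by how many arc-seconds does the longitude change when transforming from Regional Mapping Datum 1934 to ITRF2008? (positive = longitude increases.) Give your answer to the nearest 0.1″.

Δλ = 11.9″

At latitude -7.66934°, cos φ = 0.991055.
One radian of longitude at latitude φ spans R cos φ, so Δλ = ΔE / (R cos φ) = 364.0 / (6370000 × 0.991055) = 5.7659e-05 rad = 11.893″.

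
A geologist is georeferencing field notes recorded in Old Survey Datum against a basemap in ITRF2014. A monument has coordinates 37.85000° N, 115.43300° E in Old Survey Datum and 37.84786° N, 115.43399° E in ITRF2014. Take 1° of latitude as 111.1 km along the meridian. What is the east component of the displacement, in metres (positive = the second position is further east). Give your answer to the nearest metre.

Δφ = 37.84786° − 37.85000° = -0.00214°; Δλ = 115.43399° − 115.43300° = +0.00099°.
ΔN = Δφ × 111100 = -237.8 m; ΔE = Δλ × 111100 × cos(37.85000°) = +0.00099 × 111100 × 0.789620 = 86.8 m.

ΔE = 87 m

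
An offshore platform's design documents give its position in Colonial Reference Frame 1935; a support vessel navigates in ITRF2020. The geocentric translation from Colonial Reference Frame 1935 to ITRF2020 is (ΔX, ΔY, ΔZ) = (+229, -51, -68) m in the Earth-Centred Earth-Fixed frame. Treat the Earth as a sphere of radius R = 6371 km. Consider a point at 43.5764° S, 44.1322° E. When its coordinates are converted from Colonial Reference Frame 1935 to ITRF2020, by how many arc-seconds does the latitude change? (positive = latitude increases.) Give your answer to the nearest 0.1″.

Δφ = 1.3″

sin φ = -0.689321, cos φ = 0.724456, sin λ = 0.696316, cos λ = 0.717735.
North component: ΔN = −sin φ cos λ·ΔX − sin φ sin λ·ΔY + cos φ·ΔZ = −(-0.689321)(0.717735)(229) − (-0.689321)(0.696316)(-51) + (0.724456)(-68) = 39.56 m.
1° of latitude spans πR/180 = 111195 m, so Δφ = 39.56 / 111195 × 3600 = 1.281″.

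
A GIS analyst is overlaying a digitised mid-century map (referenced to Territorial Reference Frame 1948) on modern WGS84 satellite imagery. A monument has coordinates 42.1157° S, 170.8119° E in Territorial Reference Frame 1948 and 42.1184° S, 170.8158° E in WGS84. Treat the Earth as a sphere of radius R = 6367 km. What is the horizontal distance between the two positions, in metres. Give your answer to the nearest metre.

Δφ = -42.1184° − -42.1157° = -0.0027°; Δλ = 170.8158° − 170.8119° = +0.0039°.
1° along a meridian = πR/180 = 111125 m.
ΔN = Δφ × 111125 = -300.0 m; ΔE = Δλ × 111125 × cos(-42.1157°) = +0.0039 × 111125 × 0.741792 = 321.5 m.
Distance = √(ΔE² + ΔN²) = √(321.5² + (-300.0)²) = 439.7 m.

440 m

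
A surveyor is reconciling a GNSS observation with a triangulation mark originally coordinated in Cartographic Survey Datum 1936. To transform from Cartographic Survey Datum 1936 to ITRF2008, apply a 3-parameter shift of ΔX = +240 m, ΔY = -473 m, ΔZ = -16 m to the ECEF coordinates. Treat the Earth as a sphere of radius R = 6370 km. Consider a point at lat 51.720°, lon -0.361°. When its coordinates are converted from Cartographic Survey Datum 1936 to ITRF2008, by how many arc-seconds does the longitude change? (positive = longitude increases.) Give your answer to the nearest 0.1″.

Δλ = -24.6″

sin φ = 0.784993, cos φ = 0.619505, sin λ = -0.006301, cos λ = 0.999980.
East component: ΔE = −sin λ·ΔX + cos λ·ΔY = −(-0.006301)(240) + (0.999980)(-473) = -471.48 m.
1° of latitude spans πR/180 = 111177 m; at latitude φ, 1° of longitude spans that × cos φ = 68875.0 m, so Δλ = -471.48 / 68875.0 × 3600 = -24.644″.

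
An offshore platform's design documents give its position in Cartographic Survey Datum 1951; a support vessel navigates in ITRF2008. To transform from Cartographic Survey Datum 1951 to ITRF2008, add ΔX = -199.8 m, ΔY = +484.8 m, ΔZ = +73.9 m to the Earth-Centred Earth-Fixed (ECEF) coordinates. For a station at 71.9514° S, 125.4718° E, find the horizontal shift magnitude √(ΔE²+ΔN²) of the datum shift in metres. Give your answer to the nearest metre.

522 m

At φ = -71.9514°, λ = 125.4718°: sin φ = -0.950794, cos φ = 0.309824, sin λ = 0.814401, cos λ = -0.580302.
ΔE = −sin λ·ΔX + cos λ·ΔY = −(0.814401)·(-199.8) + (-0.580302)·(484.8) = -118.61 m.
ΔN = −sin φ cos λ·ΔX − sin φ sin λ·ΔY + cos φ·ΔZ = −(-0.950794)(-0.580302)(-199.8) − (-0.950794)(0.814401)(484.8) + (0.309824)(73.9) = 508.53 m.
Horizontal magnitude = √(ΔE² + ΔN²) = √((-118.61)² + 508.53²) = 522.18 m.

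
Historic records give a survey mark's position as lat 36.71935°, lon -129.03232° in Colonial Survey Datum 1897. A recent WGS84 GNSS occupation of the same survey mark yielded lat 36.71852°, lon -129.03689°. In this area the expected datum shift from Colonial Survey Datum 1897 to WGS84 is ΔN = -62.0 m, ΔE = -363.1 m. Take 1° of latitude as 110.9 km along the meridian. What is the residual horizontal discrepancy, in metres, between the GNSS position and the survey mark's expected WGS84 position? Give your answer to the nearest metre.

Observed coordinate differences: Δφ = -0.00083°, Δλ = -0.00457°.
Converting to metres (1° lat = 110900 m, cos φ = 0.801574): observed ΔN = -92.0 m, observed ΔE = -406.2 m.
Subtracting the expected shift leaves a residual of -92.0 − (-62.0) = -30.0 m north and -406.2 − (-363.1) = -43.1 m east.
Residual distance = √((-30.0)² + (-43.1)²) = 52.6 m.

53 m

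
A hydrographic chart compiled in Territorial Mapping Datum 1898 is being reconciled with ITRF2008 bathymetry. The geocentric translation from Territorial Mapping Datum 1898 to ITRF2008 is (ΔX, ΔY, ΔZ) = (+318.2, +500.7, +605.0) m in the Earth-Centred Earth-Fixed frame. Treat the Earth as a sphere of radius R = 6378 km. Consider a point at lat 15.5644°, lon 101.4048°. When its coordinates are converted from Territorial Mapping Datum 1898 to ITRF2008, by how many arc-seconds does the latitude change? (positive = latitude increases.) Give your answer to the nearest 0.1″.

Δφ = 15.1″

sin φ = 0.268321, cos φ = 0.963329, sin λ = 0.980255, cos λ = -0.197739.
North component: ΔN = −sin φ cos λ·ΔX − sin φ sin λ·ΔY + cos φ·ΔZ = −(0.268321)(-0.197739)(318.2) − (0.268321)(0.980255)(500.7) + (0.963329)(605.0) = 468.00 m.
1° of latitude spans πR/180 = 111317 m, so Δφ = 468.00 / 111317 × 3600 = 15.135″.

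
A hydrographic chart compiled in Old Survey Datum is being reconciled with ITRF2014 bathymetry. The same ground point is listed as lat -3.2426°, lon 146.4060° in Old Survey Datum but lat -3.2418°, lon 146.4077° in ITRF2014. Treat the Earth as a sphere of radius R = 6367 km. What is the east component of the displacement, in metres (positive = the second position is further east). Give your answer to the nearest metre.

ΔE = 189 m

Δφ = -3.2418° − -3.2426° = +0.0008°; Δλ = 146.4077° − 146.4060° = +0.0017°.
1° along a meridian = πR/180 = 111125 m.
ΔN = Δφ × 111125 = 88.9 m; ΔE = Δλ × 111125 × cos(-3.2426°) = +0.0017 × 111125 × 0.998399 = 188.6 m.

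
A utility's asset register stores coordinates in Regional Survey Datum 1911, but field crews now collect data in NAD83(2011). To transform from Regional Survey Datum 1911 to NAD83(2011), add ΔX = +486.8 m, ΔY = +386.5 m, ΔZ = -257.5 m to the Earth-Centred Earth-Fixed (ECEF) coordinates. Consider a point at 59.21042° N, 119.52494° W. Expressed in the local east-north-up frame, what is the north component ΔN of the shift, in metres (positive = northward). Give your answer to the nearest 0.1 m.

ΔN = 363.2 m

The local north axis is (−sin φ cos λ, −sin φ sin λ, cos φ), giving ΔN = 206.084 + 288.908 − 131.811 = 363.18 m.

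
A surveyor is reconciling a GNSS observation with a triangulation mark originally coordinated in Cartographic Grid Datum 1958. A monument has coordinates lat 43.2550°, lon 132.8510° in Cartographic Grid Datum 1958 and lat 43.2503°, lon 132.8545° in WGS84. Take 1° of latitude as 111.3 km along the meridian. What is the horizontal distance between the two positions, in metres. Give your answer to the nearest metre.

Δφ = 43.2503° − 43.2550° = -0.0047°; Δλ = 132.8545° − 132.8510° = +0.0035°.
ΔN = Δφ × 111300 = -523.1 m; ΔE = Δλ × 111300 × cos(43.2550°) = +0.0035 × 111300 × 0.728311 = 283.7 m.
Distance = √(ΔE² + ΔN²) = √(283.7² + (-523.1)²) = 595.1 m.

595 m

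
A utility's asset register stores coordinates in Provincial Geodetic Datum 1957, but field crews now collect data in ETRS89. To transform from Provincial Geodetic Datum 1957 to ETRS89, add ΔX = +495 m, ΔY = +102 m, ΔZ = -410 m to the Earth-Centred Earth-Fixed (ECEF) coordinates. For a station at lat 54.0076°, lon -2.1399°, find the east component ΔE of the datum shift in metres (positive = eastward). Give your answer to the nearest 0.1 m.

At φ = 54.0076°, λ = -2.1399°: sin φ = 0.809095, cos φ = 0.587678, sin λ = -0.037340, cos λ = 0.999303.
ΔE = −sin λ·ΔX + cos λ·ΔY = −(-0.037340)·(495) + (0.999303)·(102) = 120.41 m.

ΔE = 120.4 m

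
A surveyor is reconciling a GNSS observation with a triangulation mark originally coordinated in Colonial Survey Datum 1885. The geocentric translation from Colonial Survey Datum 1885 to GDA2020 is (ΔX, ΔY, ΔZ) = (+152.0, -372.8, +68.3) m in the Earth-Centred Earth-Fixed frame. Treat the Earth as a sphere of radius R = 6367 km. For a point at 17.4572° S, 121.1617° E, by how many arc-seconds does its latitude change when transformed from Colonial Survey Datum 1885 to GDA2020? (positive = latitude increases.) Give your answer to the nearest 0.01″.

sin φ = -0.299993, cos φ = 0.953941, sin λ = 0.855710, cos λ = -0.517455.
North component: ΔN = −sin φ cos λ·ΔX − sin φ sin λ·ΔY + cos φ·ΔZ = −(-0.299993)(-0.517455)(152.0) − (-0.299993)(0.855710)(-372.8) + (0.953941)(68.3) = -54.14 m.
1° of latitude spans πR/180 = 111125 m, so Δφ = -54.14 / 111125 × 3600 = -1.754″.

Δφ = -1.75″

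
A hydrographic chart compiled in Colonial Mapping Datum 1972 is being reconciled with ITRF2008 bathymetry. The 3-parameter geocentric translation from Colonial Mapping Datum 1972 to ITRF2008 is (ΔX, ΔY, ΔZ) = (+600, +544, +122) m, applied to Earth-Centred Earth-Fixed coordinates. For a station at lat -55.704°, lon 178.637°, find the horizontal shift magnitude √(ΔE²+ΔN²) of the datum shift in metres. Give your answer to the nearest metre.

696 m

At φ = -55.704°, λ = 178.637°: sin φ = -0.826138, cos φ = 0.563468, sin λ = 0.023787, cos λ = -0.999717.
ΔE = −sin λ·ΔX + cos λ·ΔY = −(0.023787)·(600) + (-0.999717)·(544) = -558.12 m.
ΔN = −sin φ cos λ·ΔX − sin φ sin λ·ΔY + cos φ·ΔZ = −(-0.826138)(-0.999717)(600) − (-0.826138)(0.023787)(544) + (0.563468)(122) = -416.11 m.
Horizontal magnitude = √(ΔE² + ΔN²) = √((-558.12)² + (-416.11)²) = 696.16 m.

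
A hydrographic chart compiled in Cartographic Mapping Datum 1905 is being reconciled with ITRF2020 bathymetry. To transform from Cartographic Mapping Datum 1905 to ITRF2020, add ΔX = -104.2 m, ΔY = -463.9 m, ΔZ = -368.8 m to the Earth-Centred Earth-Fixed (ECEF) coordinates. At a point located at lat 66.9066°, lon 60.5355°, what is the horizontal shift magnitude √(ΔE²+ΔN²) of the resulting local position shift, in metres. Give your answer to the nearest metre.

The local east axis at (φ, λ) is (−sin λ, cos λ, 0), so ΔE = −sin(60.5355°)·(-104.2) + cos(60.5355°)·(-463.9) = -137.46 m.
The local north axis is (−sin φ cos λ, −sin φ sin λ, cos φ), giving ΔN = 47.147 + 371.534 − 144.655 = 274.03 m.
Horizontal magnitude = √(ΔE² + ΔN²) = √((-137.46)² + 274.03²) = 306.57 m.

307 m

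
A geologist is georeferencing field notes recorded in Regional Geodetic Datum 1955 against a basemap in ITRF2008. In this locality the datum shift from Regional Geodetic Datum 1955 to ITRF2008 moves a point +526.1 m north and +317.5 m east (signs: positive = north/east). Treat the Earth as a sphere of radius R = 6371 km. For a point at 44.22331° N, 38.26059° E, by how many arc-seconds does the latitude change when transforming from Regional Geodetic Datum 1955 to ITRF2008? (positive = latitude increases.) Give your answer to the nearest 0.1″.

On a sphere of radius R, 1 rad of latitude = R, so Δφ = ΔN / R = 526.1 / 6371000 = 8.2577e-05 rad = 17.033″.

Δφ = 17.0″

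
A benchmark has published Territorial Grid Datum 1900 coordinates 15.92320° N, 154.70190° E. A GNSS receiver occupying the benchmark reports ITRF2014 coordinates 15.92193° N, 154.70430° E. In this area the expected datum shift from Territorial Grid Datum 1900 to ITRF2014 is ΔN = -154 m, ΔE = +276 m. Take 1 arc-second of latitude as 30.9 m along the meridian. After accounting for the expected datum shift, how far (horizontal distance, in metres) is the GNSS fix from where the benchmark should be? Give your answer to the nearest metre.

Observed coordinate differences: Δφ = -0.00127°, Δλ = +0.00240°.
Converting to metres (1° lat = 111240 m, cos φ = 0.961630): observed ΔN = -141.3 m, observed ΔE = 256.7 m.
Subtracting the expected shift leaves a residual of -141.3 − (-154) = 12.7 m north and 256.7 − (276) = -19.3 m east.
Residual distance = √(12.7² + (-19.3)²) = 23.1 m.

23 m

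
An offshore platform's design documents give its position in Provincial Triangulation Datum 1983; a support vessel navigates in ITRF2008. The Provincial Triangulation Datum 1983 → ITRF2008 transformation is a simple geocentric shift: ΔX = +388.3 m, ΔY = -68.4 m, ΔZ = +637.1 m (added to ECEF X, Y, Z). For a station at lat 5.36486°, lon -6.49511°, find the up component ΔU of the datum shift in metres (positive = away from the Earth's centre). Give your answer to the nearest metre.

At φ = 5.36486°, λ = -6.49511°: sin φ = 0.093498, cos φ = 0.995619, sin λ = -0.113118, cos λ = 0.993582.
ΔU = cos φ cos λ·ΔX + cos φ sin λ·ΔY + sin φ·ΔZ = (0.995619)(0.993582)(388.3) + (0.995619)(-0.113118)(-68.4) + (0.093498)(637.1) = 451.39 m.

ΔU = 451 m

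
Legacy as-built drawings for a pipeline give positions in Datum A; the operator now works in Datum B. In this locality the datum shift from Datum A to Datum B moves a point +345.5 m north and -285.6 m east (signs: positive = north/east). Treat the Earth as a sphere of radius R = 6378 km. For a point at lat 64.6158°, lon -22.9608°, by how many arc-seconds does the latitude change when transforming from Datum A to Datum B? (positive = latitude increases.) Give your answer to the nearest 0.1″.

Δφ = 11.2″

On a sphere of radius R, 1 rad of latitude = R, so Δφ = ΔN / R = 345.5 / 6378000 = 5.4171e-05 rad = 11.173″.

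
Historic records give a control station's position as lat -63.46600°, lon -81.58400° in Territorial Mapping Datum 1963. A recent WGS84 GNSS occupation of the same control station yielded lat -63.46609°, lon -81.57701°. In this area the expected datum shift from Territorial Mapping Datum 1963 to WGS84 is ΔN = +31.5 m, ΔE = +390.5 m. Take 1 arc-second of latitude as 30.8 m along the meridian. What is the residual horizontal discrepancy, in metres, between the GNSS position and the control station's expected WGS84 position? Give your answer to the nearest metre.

61 m

Observed coordinate differences: Δφ = -0.00009°, Δλ = +0.00699°.
Converting to metres (1° lat = 110880 m, cos φ = 0.446729): observed ΔN = -10.0 m, observed ΔE = 346.2 m.
Subtracting the expected shift leaves a residual of -10.0 − (31.5) = -41.5 m north and 346.2 − (390.5) = -44.3 m east.
Residual distance = √((-41.5)² + (-44.3)²) = 60.7 m.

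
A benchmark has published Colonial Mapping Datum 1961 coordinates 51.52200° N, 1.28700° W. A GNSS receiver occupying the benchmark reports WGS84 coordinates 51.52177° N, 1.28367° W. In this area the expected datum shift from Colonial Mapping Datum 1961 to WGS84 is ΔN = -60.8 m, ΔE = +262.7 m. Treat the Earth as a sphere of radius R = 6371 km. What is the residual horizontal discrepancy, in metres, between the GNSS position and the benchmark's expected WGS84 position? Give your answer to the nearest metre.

48 m

Observed coordinate differences: Δφ = -0.00023°, Δλ = +0.00333°.
Converting to metres (1° lat = 111195 m, cos φ = 0.622214): observed ΔN = -25.6 m, observed ΔE = 230.4 m.
Subtracting the expected shift leaves a residual of -25.6 − (-60.8) = 35.2 m north and 230.4 − (262.7) = -32.3 m east.
Residual distance = √(35.2² + (-32.3)²) = 47.8 m.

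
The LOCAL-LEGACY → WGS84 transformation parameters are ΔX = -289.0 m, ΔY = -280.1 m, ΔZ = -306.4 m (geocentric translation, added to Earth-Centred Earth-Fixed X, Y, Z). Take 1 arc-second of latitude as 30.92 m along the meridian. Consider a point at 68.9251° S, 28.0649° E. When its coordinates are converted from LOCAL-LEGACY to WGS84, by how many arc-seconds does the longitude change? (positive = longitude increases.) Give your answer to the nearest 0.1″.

Δλ = -10.0″

sin φ = -0.933111, cos φ = 0.359588, sin λ = 0.470471, cos λ = 0.882415.
East component: ΔE = −sin λ·ΔX + cos λ·ΔY = −(0.470471)(-289.0) + (0.882415)(-280.1) = -111.20 m.
1° of latitude spans 3600 × 30.92 = 111312 m; at latitude φ, 1° of longitude spans that × cos φ = 40026.5 m, so Δλ = -111.20 / 40026.5 × 3600 = -10.001″.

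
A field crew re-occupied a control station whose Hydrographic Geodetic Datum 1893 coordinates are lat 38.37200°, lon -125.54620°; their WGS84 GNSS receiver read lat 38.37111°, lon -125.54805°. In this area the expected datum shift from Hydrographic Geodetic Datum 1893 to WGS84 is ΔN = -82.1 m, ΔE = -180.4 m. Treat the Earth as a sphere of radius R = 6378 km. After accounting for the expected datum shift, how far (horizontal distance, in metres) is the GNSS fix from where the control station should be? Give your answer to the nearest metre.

Observed coordinate differences: Δφ = -0.00089°, Δλ = -0.00185°.
Converting to metres (1° lat = 111317 m, cos φ = 0.783997): observed ΔN = -99.1 m, observed ΔE = -161.5 m.
Subtracting the expected shift leaves a residual of -99.1 − (-82.1) = -17.0 m north and -161.5 − (-180.4) = 18.9 m east.
Residual distance = √((-17.0)² + 18.9²) = 25.4 m.

25 m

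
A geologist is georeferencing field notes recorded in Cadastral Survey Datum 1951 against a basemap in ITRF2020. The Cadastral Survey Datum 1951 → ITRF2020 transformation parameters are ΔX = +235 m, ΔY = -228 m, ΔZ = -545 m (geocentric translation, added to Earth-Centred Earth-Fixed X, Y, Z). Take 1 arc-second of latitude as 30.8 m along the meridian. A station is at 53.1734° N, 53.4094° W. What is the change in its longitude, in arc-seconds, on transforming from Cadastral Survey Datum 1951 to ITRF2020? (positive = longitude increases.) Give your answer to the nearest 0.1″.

sin φ = 0.800453, cos φ = 0.599395, sin λ = -0.802915, cos λ = 0.596093.
East component: ΔE = −sin λ·ΔX + cos λ·ΔY = −(-0.802915)(235) + (0.596093)(-228) = 52.78 m.
1° of latitude spans 3600 × 30.80 = 110880 m; at latitude φ, 1° of longitude spans that × cos φ = 66460.9 m, so Δλ = 52.78 / 66460.9 × 3600 = 2.859″.

Δλ = 2.9″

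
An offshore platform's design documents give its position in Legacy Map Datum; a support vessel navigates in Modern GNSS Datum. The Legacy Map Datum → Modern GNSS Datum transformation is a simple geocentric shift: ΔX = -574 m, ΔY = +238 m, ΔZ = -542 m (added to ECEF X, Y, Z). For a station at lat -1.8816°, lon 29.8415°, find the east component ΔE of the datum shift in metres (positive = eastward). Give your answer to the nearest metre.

At φ = -1.8816°, λ = 29.8415°: sin φ = -0.032834, cos φ = 0.999461, sin λ = 0.497602, cos λ = 0.867405.
ΔE = −sin λ·ΔX + cos λ·ΔY = −(0.497602)·(-574) + (0.867405)·(238) = 492.07 m.

ΔE = 492 m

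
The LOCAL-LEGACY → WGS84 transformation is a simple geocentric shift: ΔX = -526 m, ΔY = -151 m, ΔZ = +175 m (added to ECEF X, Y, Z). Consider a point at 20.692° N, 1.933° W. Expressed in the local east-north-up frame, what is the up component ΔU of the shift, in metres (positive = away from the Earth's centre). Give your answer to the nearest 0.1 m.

ΔU = -425.2 m

At φ = 20.692°, λ = -1.933°: sin φ = 0.353344, cos φ = 0.935493, sin λ = -0.033731, cos λ = 0.999431.
ΔU = cos φ cos λ·ΔX + cos φ sin λ·ΔY + sin φ·ΔZ = (0.935493)(0.999431)(-526) + (0.935493)(-0.033731)(-151) + (0.353344)(175) = -425.19 m.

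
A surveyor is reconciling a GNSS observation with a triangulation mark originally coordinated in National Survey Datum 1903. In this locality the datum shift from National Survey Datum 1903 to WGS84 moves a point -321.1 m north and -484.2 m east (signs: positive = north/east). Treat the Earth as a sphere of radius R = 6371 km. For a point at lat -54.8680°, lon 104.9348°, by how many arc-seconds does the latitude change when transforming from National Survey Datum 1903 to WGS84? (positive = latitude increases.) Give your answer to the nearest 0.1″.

Δφ = -10.4″

On a sphere of radius R, 1 rad of latitude = R, so Δφ = ΔN / R = -321.1 / 6371000 = -5.0400e-05 rad = -10.396″.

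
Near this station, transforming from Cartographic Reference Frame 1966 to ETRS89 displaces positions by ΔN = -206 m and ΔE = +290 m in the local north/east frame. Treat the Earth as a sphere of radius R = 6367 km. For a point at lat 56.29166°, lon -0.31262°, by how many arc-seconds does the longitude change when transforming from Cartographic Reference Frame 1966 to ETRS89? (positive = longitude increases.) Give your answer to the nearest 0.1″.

Δλ = 16.9″

At latitude 56.29166°, cos φ = 0.554966.
One radian of longitude at latitude φ spans R cos φ, so Δλ = ΔE / (R cos φ) = 290.0 / (6367000 × 0.554966) = 8.2072e-05 rad = 16.929″.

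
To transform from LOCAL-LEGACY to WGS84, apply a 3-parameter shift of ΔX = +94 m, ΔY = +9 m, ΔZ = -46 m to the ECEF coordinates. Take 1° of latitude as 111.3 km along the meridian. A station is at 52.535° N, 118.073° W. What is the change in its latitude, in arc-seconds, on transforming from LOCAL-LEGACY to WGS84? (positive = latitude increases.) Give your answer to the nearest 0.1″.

Δφ = 0.4″

sin φ = 0.793725, cos φ = 0.608277, sin λ = -0.882349, cos λ = -0.470596.
North component: ΔN = −sin φ cos λ·ΔX − sin φ sin λ·ΔY + cos φ·ΔZ = −(0.793725)(-0.470596)(94) − (0.793725)(-0.882349)(9) + (0.608277)(-46) = 13.43 m.
1° of latitude spans 111300 m, so Δφ = 13.43 / 111300 × 3600 = 0.435″.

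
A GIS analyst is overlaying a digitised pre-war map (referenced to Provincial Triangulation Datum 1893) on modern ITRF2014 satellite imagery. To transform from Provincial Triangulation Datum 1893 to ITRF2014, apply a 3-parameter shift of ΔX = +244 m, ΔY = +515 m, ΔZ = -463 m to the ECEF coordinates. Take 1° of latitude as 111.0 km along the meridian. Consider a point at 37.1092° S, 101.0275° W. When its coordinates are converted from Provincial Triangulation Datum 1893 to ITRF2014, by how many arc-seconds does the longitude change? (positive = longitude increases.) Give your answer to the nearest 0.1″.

Δλ = 5.7″

sin φ = -0.603336, cos φ = 0.797487, sin λ = -0.981535, cos λ = -0.191280.
East component: ΔE = −sin λ·ΔX + cos λ·ΔY = −(-0.981535)(244) + (-0.191280)(515) = 140.99 m.
1° of latitude spans 111000 m; at latitude φ, 1° of longitude spans that × cos φ = 88521.1 m, so Δλ = 140.99 / 88521.1 × 3600 = 5.734″.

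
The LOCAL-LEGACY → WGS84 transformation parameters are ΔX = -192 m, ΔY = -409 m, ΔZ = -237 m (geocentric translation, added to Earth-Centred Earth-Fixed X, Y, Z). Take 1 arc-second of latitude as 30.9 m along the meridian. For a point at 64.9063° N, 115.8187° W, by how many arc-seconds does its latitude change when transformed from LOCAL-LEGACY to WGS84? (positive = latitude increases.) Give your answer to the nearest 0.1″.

Δφ = -16.5″

sin φ = 0.905615, cos φ = 0.424100, sin λ = -0.900177, cos λ = -0.435525.
North component: ΔN = −sin φ cos λ·ΔX − sin φ sin λ·ΔY + cos φ·ΔZ = −(0.905615)(-0.435525)(-192) − (0.905615)(-0.900177)(-409) + (0.424100)(-237) = -509.66 m.
1° of latitude spans 3600 × 30.90 = 111240 m, so Δφ = -509.66 / 111240 × 3600 = -16.494″.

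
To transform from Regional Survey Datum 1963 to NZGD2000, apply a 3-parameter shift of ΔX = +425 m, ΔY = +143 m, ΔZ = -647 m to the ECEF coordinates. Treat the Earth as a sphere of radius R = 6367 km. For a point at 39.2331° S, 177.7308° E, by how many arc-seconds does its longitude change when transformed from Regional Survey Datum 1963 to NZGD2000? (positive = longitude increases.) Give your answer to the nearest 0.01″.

Δλ = -6.68″

sin φ = -0.632477, cos φ = 0.774579, sin λ = 0.039595, cos λ = -0.999216.
East component: ΔE = −sin λ·ΔX + cos λ·ΔY = −(0.039595)(425) + (-0.999216)(143) = -159.72 m.
1° of latitude spans πR/180 = 111125 m; at latitude φ, 1° of longitude spans that × cos φ = 86075.2 m, so Δλ = -159.72 / 86075.2 × 3600 = -6.680″.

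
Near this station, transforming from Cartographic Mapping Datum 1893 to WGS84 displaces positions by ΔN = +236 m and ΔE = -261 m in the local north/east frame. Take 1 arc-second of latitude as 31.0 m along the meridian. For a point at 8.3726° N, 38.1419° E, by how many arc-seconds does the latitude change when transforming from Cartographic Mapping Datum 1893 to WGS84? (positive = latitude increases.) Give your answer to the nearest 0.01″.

1″ of latitude = 31.00 m, so Δφ = 236.0 / 31.00 = 7.613″.

Δφ = 7.61″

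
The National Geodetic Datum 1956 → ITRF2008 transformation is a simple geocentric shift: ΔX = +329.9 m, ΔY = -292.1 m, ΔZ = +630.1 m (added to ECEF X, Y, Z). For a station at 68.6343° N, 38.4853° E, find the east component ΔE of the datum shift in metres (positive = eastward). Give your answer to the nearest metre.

ΔE = -434 m

At φ = 68.6343°, λ = 38.4853°: sin φ = 0.931274, cos φ = 0.364319, sin λ = 0.622314, cos λ = 0.782768.
ΔE = −sin λ·ΔX + cos λ·ΔY = −(0.622314)·(329.9) + (0.782768)·(-292.1) = -433.95 m.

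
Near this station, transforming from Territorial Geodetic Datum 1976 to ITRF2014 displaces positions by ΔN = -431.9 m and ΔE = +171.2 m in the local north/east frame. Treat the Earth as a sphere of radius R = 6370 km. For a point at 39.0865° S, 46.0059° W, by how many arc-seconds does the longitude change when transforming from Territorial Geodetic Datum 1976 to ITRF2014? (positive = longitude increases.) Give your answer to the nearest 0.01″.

Δλ = 7.14″

At latitude -39.0865°, cos φ = 0.776195.
One radian of longitude at latitude φ spans R cos φ, so Δλ = ΔE / (R cos φ) = 171.2 / (6370000 × 0.776195) = 3.4625e-05 rad = 7.142″.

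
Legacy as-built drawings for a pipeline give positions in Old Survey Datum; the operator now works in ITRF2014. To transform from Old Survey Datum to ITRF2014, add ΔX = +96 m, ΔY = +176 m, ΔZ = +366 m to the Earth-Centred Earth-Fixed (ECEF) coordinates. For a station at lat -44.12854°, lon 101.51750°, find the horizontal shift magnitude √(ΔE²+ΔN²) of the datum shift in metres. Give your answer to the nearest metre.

391 m

The local east axis at (φ, λ) is (−sin λ, cos λ, 0), so ΔE = −sin(101.51750°)·96 + cos(101.51750°)·176 = -129.21 m.
The local north axis is (−sin φ cos λ, −sin φ sin λ, cos φ), giving ΔN = -13.346 + 120.076 + 262.707 = 369.44 m.
Horizontal magnitude = √(ΔE² + ΔN²) = √((-129.21)² + 369.44²) = 391.38 m.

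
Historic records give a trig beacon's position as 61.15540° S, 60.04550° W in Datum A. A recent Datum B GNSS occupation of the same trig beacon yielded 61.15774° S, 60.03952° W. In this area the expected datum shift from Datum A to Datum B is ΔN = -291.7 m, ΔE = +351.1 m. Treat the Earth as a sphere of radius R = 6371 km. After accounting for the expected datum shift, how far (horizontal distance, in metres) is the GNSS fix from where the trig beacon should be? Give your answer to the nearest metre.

Observed coordinate differences: Δφ = -0.00234°, Δλ = +0.00598°.
Converting to metres (1° lat = 111195 m, cos φ = 0.482436): observed ΔN = -260.2 m, observed ΔE = 320.8 m.
Subtracting the expected shift leaves a residual of -260.2 − (-291.7) = 31.5 m north and 320.8 − (351.1) = -30.3 m east.
Residual distance = √(31.5² + (-30.3)²) = 43.7 m.

44 m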